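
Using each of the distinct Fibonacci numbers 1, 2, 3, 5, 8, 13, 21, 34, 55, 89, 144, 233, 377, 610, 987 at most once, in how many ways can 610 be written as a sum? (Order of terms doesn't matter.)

7

610 = 610 = 377+233 = 377+144+89 = … (4 more), for 7 in all.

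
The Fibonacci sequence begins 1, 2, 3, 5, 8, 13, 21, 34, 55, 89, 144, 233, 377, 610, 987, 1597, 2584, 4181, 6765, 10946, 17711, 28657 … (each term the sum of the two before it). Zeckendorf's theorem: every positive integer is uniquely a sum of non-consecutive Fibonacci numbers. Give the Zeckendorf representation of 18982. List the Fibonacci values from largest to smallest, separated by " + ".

17711 + 987 + 233 + 34 + 13 + 3 + 1

18982 − 17711 = 1271
1271 − 987 = 284
284 − 233 = 51
51 − 34 = 17
17 − 13 = 4
4 − 3 = 1
1 − 1 = 0
So 18982 = 17711 + 987 + 233 + 34 + 13 + 3 + 1, with no two terms consecutive in the sequence.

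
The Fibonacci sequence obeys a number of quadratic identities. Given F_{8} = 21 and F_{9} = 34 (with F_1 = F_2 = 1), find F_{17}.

By F_{2k+1} = F_k² + F_{k+1}²: F_{17} = 21² + 34² = 441 + 1156 = 1597.

1597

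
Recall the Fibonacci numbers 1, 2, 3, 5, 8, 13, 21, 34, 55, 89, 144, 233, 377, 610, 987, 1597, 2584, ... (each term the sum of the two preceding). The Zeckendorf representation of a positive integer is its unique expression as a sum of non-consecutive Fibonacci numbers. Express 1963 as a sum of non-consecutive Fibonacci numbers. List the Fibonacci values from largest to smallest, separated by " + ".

1597 + 233 + 89 + 34 + 8 + 2

Greedily peel off the largest Fibonacci term at each step:
subtract 1597 from 1963: 366 remains
subtract 233 from 366: 133 remains
subtract 89 from 133: 44 remains
subtract 34 from 44: 10 remains
subtract 8 from 10: 2 remains
subtract 2 from 2: 0 remains
So 1963 = 1597 + 233 + 89 + 34 + 8 + 2, with no two terms consecutive in the sequence.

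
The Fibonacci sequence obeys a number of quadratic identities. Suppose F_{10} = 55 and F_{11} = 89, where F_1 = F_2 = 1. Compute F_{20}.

By the doubling identity F_{2k} = F_k(2F_{k+1} − F_k): F_{20} = 55·(2·89 − 55) = 55·123 = 6765.

6765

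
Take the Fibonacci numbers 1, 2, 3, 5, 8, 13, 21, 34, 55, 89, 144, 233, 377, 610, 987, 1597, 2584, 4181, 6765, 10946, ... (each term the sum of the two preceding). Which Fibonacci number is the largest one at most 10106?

6765

6765 ≤ 10106 < 10946, so the largest Fibonacci number not exceeding 10106 is 6765.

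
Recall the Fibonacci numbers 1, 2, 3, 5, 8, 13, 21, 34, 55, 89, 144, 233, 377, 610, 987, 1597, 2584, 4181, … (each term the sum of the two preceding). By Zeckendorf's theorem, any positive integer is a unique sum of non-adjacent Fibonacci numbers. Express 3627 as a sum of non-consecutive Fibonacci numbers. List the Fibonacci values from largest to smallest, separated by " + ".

subtract 2584 from 3627: 1043 remains
subtract 987 from 1043: 56 remains
subtract 55 from 56: 1 remains
subtract 1 from 1: 0 remains
So 3627 = 2584 + 987 + 55 + 1, with no two terms consecutive in the sequence.

2584 + 987 + 55 + 1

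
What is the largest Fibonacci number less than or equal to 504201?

317811 ≤ 504201 < 514229, so the largest Fibonacci number not exceeding 504201 is 317811.

317811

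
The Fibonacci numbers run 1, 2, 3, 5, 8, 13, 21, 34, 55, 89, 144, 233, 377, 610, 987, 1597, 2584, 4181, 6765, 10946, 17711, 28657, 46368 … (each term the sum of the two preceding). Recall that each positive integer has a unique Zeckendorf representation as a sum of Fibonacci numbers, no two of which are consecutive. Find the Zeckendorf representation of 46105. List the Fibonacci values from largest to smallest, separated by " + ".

Greedy algorithm:
largest Fibonacci ≤ 46105 is 28657; 46105 − 28657 = 17448
largest Fibonacci ≤ 17448 is 10946; 17448 − 10946 = 6502
largest Fibonacci ≤ 6502 is 4181; 6502 − 4181 = 2321
largest Fibonacci ≤ 2321 is 1597; 2321 − 1597 = 724
largest Fibonacci ≤ 724 is 610; 724 − 610 = 114
largest Fibonacci ≤ 114 is 89; 114 − 89 = 25
largest Fibonacci ≤ 25 is 21; 25 − 21 = 4
largest Fibonacci ≤ 4 is 3; 4 − 3 = 1
largest Fibonacci ≤ 1 is 1; 1 − 1 = 0
So 46105 = 28657 + 10946 + 4181 + 1597 + 610 + 89 + 21 + 3 + 1, with no two terms consecutive in the sequence.

28657 + 10946 + 4181 + 1597 + 610 + 89 + 21 + 3 + 1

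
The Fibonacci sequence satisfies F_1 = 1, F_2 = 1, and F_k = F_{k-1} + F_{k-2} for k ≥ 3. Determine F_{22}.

Iterating the recurrence up to F_{16} = 987 and F_{15} = 610:
F_{17} = F_{16} + F_{15} = 987 + 610 = 1597
F_{18} = F_{17} + F_{16} = 1597 + 987 = 2584
F_{19} = F_{18} + F_{17} = 2584 + 1597 = 4181
F_{20} = F_{19} + F_{18} = 4181 + 2584 = 6765
F_{21} = F_{20} + F_{19} = 6765 + 4181 = 10946
F_{22} = F_{21} + F_{20} = 10946 + 6765 = 17711

17711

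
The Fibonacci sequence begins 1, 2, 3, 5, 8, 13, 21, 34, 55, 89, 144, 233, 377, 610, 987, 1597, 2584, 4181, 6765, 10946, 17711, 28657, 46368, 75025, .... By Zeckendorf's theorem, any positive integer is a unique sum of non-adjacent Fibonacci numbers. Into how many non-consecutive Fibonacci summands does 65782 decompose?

7

take 46368 (≤ 65782); 65782 − 46368 = 19414
take 17711 (≤ 19414); 19414 − 17711 = 1703
take 1597 (≤ 1703); 1703 − 1597 = 106
take 89 (≤ 106); 106 − 89 = 17
take 13 (≤ 17); 17 − 13 = 4
take 3 (≤ 4); 4 − 3 = 1
take 1 (≤ 1); 1 − 1 = 0
65782 = 46368 + 17711 + 1597 + 89 + 13 + 3 + 1, which has 7 terms.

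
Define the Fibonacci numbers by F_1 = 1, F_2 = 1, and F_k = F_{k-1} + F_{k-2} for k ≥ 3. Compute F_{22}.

Iterating the recurrence up to F_{14} = 377 and F_{13} = 233:
F_{15} = F_{14} + F_{13} = 377 + 233 = 610
F_{16} = F_{15} + F_{14} = 610 + 377 = 987
F_{17} = F_{16} + F_{15} = 987 + 610 = 1597
F_{18} = F_{17} + F_{16} = 1597 + 987 = 2584
F_{19} = F_{18} + F_{17} = 2584 + 1597 = 4181
F_{20} = F_{19} + F_{18} = 4181 + 2584 = 6765
F_{21} = F_{20} + F_{19} = 6765 + 4181 = 10946
F_{22} = F_{21} + F_{20} = 10946 + 6765 = 17711

17711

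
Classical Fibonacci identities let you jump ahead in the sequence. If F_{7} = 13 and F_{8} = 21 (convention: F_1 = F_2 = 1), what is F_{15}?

By F_{2k+1} = F_k² + F_{k+1}²: F_{15} = 13² + 21² = 169 + 441 = 610.

610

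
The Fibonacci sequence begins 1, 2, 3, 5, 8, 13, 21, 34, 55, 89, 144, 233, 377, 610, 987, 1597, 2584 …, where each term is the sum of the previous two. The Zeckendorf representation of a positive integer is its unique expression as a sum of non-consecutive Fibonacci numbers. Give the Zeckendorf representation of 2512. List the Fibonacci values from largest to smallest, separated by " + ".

1597 + 610 + 233 + 55 + 13 + 3 + 1

subtract 1597 from 2512: 915 remains
subtract 610 from 915: 305 remains
subtract 233 from 305: 72 remains
subtract 55 from 72: 17 remains
subtract 13 from 17: 4 remains
subtract 3 from 4: 1 remains
subtract 1 from 1: 0 remains
So 2512 = 1597 + 610 + 233 + 55 + 13 + 3 + 1, with no two terms consecutive in the sequence.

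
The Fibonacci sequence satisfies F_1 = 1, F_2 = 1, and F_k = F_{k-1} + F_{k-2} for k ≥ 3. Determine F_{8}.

21

F_{2} = F_{1} + F_{0} = 1 + 0 = 1
F_{3} = F_{2} + F_{1} = 1 + 1 = 2
F_{4} = F_{3} + F_{2} = 2 + 1 = 3
F_{5} = F_{4} + F_{3} = 3 + 2 = 5
F_{6} = F_{5} + F_{4} = 5 + 3 = 8
F_{7} = F_{6} + F_{5} = 8 + 5 = 13
F_{8} = F_{7} + F_{6} = 13 + 8 = 21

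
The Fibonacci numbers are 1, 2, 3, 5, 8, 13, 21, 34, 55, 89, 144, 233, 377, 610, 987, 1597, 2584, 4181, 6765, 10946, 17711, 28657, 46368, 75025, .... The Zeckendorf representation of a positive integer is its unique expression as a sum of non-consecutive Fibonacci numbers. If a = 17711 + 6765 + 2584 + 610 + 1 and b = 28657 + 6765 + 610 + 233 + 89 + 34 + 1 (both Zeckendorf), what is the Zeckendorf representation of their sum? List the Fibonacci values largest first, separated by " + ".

The two numbers are 27671 and 36389, so their sum is 64060.
largest Fibonacci ≤ 64060 is 46368; 64060 − 46368 = 17692
largest Fibonacci ≤ 17692 is 10946; 17692 − 10946 = 6746
largest Fibonacci ≤ 6746 is 4181; 6746 − 4181 = 2565
largest Fibonacci ≤ 2565 is 1597; 2565 − 1597 = 968
largest Fibonacci ≤ 968 is 610; 968 − 610 = 358
largest Fibonacci ≤ 358 is 233; 358 − 233 = 125
largest Fibonacci ≤ 125 is 89; 125 − 89 = 36
largest Fibonacci ≤ 36 is 34; 36 − 34 = 2
largest Fibonacci ≤ 2 is 2; 2 − 2 = 0

46368 + 10946 + 4181 + 1597 + 610 + 233 + 89 + 34 + 2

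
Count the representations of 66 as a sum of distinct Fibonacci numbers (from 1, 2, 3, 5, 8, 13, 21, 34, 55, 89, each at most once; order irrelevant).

66 = 55+8+3 = 55+8+2+1 = 34+21+8+3 = 55+5+3+2+1 = 34+21+8+2+1 = … (2 more), for 7 in all.

7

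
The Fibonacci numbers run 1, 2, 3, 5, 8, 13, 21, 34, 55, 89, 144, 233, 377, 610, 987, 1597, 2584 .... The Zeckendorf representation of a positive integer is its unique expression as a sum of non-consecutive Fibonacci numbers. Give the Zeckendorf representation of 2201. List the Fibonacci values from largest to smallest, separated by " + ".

Greedily peel off the largest Fibonacci term at each step:
subtract 1597 from 2201: 604 remains
subtract 377 from 604: 227 remains
subtract 144 from 227: 83 remains
subtract 55 from 83: 28 remains
subtract 21 from 28: 7 remains
subtract 5 from 7: 2 remains
subtract 2 from 2: 0 remains
So 2201 = 1597 + 377 + 144 + 55 + 21 + 5 + 2, with no two terms consecutive in the sequence.

1597 + 377 + 144 + 55 + 21 + 5 + 2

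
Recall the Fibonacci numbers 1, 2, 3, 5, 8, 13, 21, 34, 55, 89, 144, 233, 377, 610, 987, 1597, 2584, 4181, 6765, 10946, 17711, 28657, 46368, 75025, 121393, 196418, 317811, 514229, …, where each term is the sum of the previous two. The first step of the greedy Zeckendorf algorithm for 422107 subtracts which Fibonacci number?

317811

317811 ≤ 422107 < 514229, so the largest Fibonacci number not exceeding 422107 is 317811.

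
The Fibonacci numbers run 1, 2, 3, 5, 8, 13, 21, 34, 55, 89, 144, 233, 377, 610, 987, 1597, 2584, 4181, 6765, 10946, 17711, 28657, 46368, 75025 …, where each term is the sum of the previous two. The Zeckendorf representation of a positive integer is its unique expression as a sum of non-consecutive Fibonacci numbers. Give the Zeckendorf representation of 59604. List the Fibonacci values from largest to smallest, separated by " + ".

46368 + 10946 + 1597 + 610 + 55 + 21 + 5 + 2

Greedily peel off the largest Fibonacci term at each step:
46368 ≤ 59604 < 75025, so take 46368; remainder 13236
10946 ≤ 13236 < 17711, so take 10946; remainder 2290
1597 ≤ 2290 < 2584, so take 1597; remainder 693
610 ≤ 693 < 987, so take 610; remainder 83
55 ≤ 83 < 89, so take 55; remainder 28
21 ≤ 28 < 34, so take 21; remainder 7
5 ≤ 7 < 8, so take 5; remainder 2
2 ≤ 2 < 3, so take 2; remainder 0
So 59604 = 46368 + 10946 + 1597 + 610 + 55 + 21 + 5 + 2, with no two terms consecutive in the sequence.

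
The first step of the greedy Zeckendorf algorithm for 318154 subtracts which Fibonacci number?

317811 ≤ 318154 < 514229, so the largest Fibonacci number not exceeding 318154 is 317811.

317811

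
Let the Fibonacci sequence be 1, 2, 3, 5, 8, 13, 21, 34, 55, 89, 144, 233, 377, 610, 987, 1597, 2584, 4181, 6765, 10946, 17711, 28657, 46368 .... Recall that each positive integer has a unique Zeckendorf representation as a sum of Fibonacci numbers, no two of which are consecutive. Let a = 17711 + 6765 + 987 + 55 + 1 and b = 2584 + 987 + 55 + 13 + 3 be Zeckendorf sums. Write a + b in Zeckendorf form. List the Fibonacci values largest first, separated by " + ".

28657 + 377 + 89 + 34 + 3 + 1

The two numbers are 25519 and 3642, so their sum is 29161.
Greedy algorithm:
28657 ≤ 29161 < 46368, so take 28657; remainder 504
377 ≤ 504 < 610, so take 377; remainder 127
89 ≤ 127 < 144, so take 89; remainder 38
34 ≤ 38 < 55, so take 34; remainder 4
3 ≤ 4 < 5, so take 3; remainder 1
1 ≤ 1 < 2, so take 1; remainder 0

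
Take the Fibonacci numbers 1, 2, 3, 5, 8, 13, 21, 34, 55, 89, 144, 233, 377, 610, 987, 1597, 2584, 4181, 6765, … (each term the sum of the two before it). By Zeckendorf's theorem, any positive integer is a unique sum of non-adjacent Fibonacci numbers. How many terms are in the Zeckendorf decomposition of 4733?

6

largest Fibonacci ≤ 4733 is 4181; 4733 − 4181 = 552
largest Fibonacci ≤ 552 is 377; 552 − 377 = 175
largest Fibonacci ≤ 175 is 144; 175 − 144 = 31
largest Fibonacci ≤ 31 is 21; 31 − 21 = 10
largest Fibonacci ≤ 10 is 8; 10 − 8 = 2
largest Fibonacci ≤ 2 is 2; 2 − 2 = 0
4733 = 4181 + 377 + 144 + 21 + 8 + 2, which has 6 terms.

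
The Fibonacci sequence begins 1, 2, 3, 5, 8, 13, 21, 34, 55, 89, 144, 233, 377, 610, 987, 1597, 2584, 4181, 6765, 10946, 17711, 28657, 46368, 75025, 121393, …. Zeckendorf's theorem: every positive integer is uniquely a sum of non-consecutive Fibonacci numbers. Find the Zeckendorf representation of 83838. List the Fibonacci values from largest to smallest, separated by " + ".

subtract 75025 from 83838: 8813 remains
subtract 6765 from 8813: 2048 remains
subtract 1597 from 2048: 451 remains
subtract 377 from 451: 74 remains
subtract 55 from 74: 19 remains
subtract 13 from 19: 6 remains
subtract 5 from 6: 1 remains
subtract 1 from 1: 0 remains
So 83838 = 75025 + 6765 + 1597 + 377 + 55 + 13 + 5 + 1, with no two terms consecutive in the sequence.

75025 + 6765 + 1597 + 377 + 55 + 13 + 5 + 1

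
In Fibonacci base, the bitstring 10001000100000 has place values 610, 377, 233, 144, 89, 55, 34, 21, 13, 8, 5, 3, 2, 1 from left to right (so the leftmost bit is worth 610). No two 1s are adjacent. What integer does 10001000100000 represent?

712

Summing the place values of the 1 bits: 610 + 89 + 13 = 712.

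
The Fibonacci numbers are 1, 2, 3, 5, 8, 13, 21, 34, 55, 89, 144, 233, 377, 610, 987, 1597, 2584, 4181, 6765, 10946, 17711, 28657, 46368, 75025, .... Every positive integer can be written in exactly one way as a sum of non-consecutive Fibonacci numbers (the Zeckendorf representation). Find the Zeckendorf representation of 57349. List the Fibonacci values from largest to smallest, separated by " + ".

46368 + 10946 + 34 + 1

take 46368 (≤ 57349); 57349 − 46368 = 10981
take 10946 (≤ 10981); 10981 − 10946 = 35
take 34 (≤ 35); 35 − 34 = 1
take 1 (≤ 1); 1 − 1 = 0
So 57349 = 46368 + 10946 + 34 + 1, with no two terms consecutive in the sequence.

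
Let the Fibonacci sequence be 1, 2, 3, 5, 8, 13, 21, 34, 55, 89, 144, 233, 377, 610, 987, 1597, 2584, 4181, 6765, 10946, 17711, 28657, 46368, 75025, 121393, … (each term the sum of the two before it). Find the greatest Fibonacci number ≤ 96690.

75025

75025 ≤ 96690 < 121393, so the largest Fibonacci number not exceeding 96690 is 75025.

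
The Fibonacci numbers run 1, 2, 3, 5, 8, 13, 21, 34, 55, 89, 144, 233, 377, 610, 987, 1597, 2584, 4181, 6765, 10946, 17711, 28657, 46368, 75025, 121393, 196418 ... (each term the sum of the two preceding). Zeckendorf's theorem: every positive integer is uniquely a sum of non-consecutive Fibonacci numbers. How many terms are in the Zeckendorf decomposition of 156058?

121393 ≤ 156058 < 196418, so take 121393; remainder 34665
28657 ≤ 34665 < 46368, so take 28657; remainder 6008
4181 ≤ 6008 < 6765, so take 4181; remainder 1827
1597 ≤ 1827 < 2584, so take 1597; remainder 230
144 ≤ 230 < 233, so take 144; remainder 86
55 ≤ 86 < 89, so take 55; remainder 31
21 ≤ 31 < 34, so take 21; remainder 10
8 ≤ 10 < 13, so take 8; remainder 2
2 ≤ 2 < 3, so take 2; remainder 0
156058 = 121393 + 28657 + 4181 + 1597 + 144 + 55 + 21 + 8 + 2, which has 9 terms.

9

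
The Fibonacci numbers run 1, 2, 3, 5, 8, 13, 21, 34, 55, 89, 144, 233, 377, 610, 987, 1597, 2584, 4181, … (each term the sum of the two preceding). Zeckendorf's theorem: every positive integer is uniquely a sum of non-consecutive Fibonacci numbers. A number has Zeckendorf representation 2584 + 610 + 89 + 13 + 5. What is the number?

3301

2584 + 610 + 89 + 13 + 5 = 3301.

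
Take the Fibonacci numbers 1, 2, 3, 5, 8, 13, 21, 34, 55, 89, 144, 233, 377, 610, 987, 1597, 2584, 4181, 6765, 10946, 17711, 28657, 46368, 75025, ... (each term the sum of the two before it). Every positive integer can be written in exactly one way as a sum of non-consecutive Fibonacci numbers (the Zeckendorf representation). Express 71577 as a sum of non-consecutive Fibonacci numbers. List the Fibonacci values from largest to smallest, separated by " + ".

46368 + 17711 + 6765 + 610 + 89 + 34

46368 ≤ 71577 < 75025, so take 46368; remainder 25209
17711 ≤ 25209 < 28657, so take 17711; remainder 7498
6765 ≤ 7498 < 10946, so take 6765; remainder 733
610 ≤ 733 < 987, so take 610; remainder 123
89 ≤ 123 < 144, so take 89; remainder 34
34 ≤ 34 < 55, so take 34; remainder 0
So 71577 = 46368 + 17711 + 6765 + 610 + 89 + 34, with no two terms consecutive in the sequence.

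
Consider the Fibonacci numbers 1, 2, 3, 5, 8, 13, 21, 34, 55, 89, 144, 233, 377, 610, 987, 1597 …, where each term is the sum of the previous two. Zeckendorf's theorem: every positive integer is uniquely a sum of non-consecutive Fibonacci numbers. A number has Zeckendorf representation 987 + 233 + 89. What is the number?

987 + 233 + 89 = 1309.

1309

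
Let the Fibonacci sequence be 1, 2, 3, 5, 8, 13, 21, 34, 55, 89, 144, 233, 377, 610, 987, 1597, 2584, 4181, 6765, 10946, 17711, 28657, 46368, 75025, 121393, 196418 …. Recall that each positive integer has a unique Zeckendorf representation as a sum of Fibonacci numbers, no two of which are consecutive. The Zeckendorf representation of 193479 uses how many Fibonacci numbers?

Greedy algorithm:
193479: greatest Fibonacci not exceeding it is 121393, leaving 72086
72086: greatest Fibonacci not exceeding it is 46368, leaving 25718
25718: greatest Fibonacci not exceeding it is 17711, leaving 8007
8007: greatest Fibonacci not exceeding it is 6765, leaving 1242
1242: greatest Fibonacci not exceeding it is 987, leaving 255
255: greatest Fibonacci not exceeding it is 233, leaving 22
22: greatest Fibonacci not exceeding it is 21, leaving 1
1: greatest Fibonacci not exceeding it is 1, leaving 0
193479 = 121393 + 46368 + 17711 + 6765 + 987 + 233 + 21 + 1, which has 8 terms.

8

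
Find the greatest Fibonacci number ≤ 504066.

317811 ≤ 504066 < 514229, so the largest Fibonacci number not exceeding 504066 is 317811.

317811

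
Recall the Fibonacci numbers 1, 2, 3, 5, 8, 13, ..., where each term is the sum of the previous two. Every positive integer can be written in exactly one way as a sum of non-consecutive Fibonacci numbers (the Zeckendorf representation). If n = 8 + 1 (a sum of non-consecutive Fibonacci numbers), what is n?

9

8 + 1 = 9.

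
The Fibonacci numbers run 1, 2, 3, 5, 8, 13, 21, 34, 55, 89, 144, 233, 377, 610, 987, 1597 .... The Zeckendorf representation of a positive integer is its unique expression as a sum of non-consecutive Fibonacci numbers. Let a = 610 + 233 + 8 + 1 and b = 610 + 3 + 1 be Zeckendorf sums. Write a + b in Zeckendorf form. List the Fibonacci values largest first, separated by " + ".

987 + 377 + 89 + 13

The two numbers are 852 and 614, so their sum is 1466.
Greedily peel off the largest Fibonacci term at each step:
1466: greatest Fibonacci not exceeding it is 987, leaving 479
479: greatest Fibonacci not exceeding it is 377, leaving 102
102: greatest Fibonacci not exceeding it is 89, leaving 13
13: greatest Fibonacci not exceeding it is 13, leaving 0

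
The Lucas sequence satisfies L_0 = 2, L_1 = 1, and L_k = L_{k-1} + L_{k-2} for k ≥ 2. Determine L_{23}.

Iterating the recurrence up to L_{18} = 5778 and L_{17} = 3571:
L_{19} = L_{18} + L_{17} = 5778 + 3571 = 9349
L_{20} = L_{19} + L_{18} = 9349 + 5778 = 15127
L_{21} = L_{20} + L_{19} = 15127 + 9349 = 24476
L_{22} = L_{21} + L_{20} = 24476 + 15127 = 39603
L_{23} = L_{22} + L_{21} = 39603 + 24476 = 64079

64079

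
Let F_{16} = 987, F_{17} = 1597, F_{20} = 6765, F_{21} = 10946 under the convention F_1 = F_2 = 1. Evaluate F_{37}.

24157817

By the addition formula F_{m+n} = F_m F_{n+1} + F_{m−1} F_n with m=17, n=20: F_{37} = 1597·10946 + 987·6765 = 17480762 + 6677055 = 24157817.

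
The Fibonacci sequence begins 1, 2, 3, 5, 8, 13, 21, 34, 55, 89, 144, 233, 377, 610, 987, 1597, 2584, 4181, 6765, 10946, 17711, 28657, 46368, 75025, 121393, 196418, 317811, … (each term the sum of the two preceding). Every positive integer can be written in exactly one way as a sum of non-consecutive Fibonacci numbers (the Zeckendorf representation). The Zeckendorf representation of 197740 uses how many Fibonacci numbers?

196418 ≤ 197740 < 317811, so take 196418; remainder 1322
987 ≤ 1322 < 1597, so take 987; remainder 335
233 ≤ 335 < 377, so take 233; remainder 102
89 ≤ 102 < 144, so take 89; remainder 13
13 ≤ 13 < 21, so take 13; remainder 0
197740 = 196418 + 987 + 233 + 89 + 13, which has 5 terms.

5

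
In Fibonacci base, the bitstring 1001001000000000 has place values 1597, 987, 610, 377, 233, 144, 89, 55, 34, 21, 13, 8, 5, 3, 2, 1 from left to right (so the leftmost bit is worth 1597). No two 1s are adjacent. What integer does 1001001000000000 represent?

Summing the place values of the 1 bits: 1597 + 377 + 89 = 2063.

2063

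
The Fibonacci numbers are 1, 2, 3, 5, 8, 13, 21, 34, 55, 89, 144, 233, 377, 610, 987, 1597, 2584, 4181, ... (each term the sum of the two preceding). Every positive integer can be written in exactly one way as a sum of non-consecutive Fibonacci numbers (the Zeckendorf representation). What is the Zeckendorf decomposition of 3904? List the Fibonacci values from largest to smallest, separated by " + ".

Greedy algorithm:
subtract 2584 from 3904: 1320 remains
subtract 987 from 1320: 333 remains
subtract 233 from 333: 100 remains
subtract 89 from 100: 11 remains
subtract 8 from 11: 3 remains
subtract 3 from 3: 0 remains
So 3904 = 2584 + 987 + 233 + 89 + 8 + 3, with no two terms consecutive in the sequence.

2584 + 987 + 233 + 89 + 8 + 3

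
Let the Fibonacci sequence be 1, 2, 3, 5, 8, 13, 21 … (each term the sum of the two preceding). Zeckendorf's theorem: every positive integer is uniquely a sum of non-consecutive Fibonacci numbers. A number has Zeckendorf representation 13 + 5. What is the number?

13 + 5 = 18.

18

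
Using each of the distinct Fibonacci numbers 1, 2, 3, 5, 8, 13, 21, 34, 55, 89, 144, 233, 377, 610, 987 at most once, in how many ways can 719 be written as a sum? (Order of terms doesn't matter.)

5

Each representation comes from the Zeckendorf form by replacing some F_k with F_{k−1} + F_{k−2} where possible.
719 = 610+89+13+5+2 = 610+55+34+13+5+2 = 377+233+89+13+5+2 = 377+233+55+34+13+5+2 = … (1 more), for 5 in all.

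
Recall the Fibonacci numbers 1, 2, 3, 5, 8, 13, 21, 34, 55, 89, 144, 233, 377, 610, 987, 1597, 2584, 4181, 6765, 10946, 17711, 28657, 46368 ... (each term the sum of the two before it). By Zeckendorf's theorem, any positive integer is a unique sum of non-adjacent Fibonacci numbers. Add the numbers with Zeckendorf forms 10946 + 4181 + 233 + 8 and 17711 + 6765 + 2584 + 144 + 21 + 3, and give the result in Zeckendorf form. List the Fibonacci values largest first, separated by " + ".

The two numbers are 15368 and 27228, so their sum is 42596.
42596 − 28657 = 13939
13939 − 10946 = 2993
2993 − 2584 = 409
409 − 377 = 32
32 − 21 = 11
11 − 8 = 3
3 − 3 = 0

28657 + 10946 + 2584 + 377 + 21 + 8 + 3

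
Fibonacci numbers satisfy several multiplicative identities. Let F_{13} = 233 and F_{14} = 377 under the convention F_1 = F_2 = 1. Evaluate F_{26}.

121393

By the doubling identity F_{2k} = F_k(2F_{k+1} − F_k): F_{26} = 233·(2·377 − 233) = 233·521 = 121393.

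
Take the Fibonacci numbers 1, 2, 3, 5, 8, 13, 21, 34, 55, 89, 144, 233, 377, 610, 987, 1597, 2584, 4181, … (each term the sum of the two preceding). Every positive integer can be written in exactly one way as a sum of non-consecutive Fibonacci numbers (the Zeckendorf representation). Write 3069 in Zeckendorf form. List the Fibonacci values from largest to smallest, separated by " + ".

take 2584 (≤ 3069); 3069 − 2584 = 485
take 377 (≤ 485); 485 − 377 = 108
take 89 (≤ 108); 108 − 89 = 19
take 13 (≤ 19); 19 − 13 = 6
take 5 (≤ 6); 6 − 5 = 1
take 1 (≤ 1); 1 − 1 = 0
So 3069 = 2584 + 377 + 89 + 13 + 5 + 1, with no two terms consecutive in the sequence.

2584 + 377 + 89 + 13 + 5 + 1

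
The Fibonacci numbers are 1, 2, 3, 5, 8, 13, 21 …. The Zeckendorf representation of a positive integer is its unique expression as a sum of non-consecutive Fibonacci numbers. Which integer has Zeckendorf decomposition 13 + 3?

13 + 3 = 16.

16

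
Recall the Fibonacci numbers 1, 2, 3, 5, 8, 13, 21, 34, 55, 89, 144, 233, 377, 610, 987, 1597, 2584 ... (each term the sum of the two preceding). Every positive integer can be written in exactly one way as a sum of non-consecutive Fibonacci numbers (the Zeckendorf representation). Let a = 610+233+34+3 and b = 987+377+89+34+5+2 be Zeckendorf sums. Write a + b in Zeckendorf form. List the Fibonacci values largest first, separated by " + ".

The two numbers are 880 and 1494, so their sum is 2374.
Greedy algorithm:
2374: greatest Fibonacci not exceeding it is 1597, leaving 777
777: greatest Fibonacci not exceeding it is 610, leaving 167
167: greatest Fibonacci not exceeding it is 144, leaving 23
23: greatest Fibonacci not exceeding it is 21, leaving 2
2: greatest Fibonacci not exceeding it is 2, leaving 0

1597 + 610 + 144 + 21 + 2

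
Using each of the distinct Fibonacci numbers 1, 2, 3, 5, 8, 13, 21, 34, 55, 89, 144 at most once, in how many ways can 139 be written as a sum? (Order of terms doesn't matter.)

139 = 89+34+13+3 = 89+34+13+2+1 = 89+34+8+5+3 = 89+34+8+5+2+1 = 89+21+13+8+5+3 = … (3 more), for 8 in all.

8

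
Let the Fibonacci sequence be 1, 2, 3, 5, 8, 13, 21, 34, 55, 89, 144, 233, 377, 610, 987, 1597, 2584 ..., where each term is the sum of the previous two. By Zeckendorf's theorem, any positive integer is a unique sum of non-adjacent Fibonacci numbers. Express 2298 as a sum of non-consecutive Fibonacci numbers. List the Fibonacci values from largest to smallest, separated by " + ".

1597 + 610 + 89 + 2

subtract 1597 from 2298: 701 remains
subtract 610 from 701: 91 remains
subtract 89 from 91: 2 remains
subtract 2 from 2: 0 remains
So 2298 = 1597 + 610 + 89 + 2, with no two terms consecutive in the sequence.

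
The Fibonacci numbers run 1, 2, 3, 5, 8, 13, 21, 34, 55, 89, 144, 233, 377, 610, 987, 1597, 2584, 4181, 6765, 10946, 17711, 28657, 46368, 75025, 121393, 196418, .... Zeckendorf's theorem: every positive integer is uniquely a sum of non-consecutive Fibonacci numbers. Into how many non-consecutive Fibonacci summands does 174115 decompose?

7

174115 − 121393 = 52722
52722 − 46368 = 6354
6354 − 4181 = 2173
2173 − 1597 = 576
576 − 377 = 199
199 − 144 = 55
55 − 55 = 0
174115 = 121393 + 46368 + 4181 + 1597 + 377 + 144 + 55, which has 7 terms.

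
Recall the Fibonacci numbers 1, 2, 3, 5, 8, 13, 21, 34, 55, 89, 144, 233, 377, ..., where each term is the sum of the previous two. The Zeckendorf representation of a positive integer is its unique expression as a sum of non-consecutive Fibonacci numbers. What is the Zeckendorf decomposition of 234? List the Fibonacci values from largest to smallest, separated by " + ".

234: greatest Fibonacci not exceeding it is 233, leaving 1
1: greatest Fibonacci not exceeding it is 1, leaving 0
So 234 = 233 + 1, with no two terms consecutive in the sequence.

233 + 1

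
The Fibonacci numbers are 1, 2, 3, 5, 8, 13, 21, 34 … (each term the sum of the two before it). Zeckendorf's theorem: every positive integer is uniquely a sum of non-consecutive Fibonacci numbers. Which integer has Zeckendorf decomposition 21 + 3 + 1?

25

21 + 3 + 1 = 25.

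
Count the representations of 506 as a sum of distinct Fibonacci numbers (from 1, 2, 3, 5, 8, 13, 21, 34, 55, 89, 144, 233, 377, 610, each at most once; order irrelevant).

506 = 377+89+34+5+1 = 377+89+34+3+2+1 = 377+89+21+13+5+1 = 233+144+89+34+5+1 = 377+89+21+13+3+2+1 = … (11 more), for 16 in all.

16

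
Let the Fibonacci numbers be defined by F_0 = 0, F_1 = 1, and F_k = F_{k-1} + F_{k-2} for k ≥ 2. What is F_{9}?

34

Iterating the recurrence up to F_{4} = 3 and F_{3} = 2:
F_{5} = F_{4} + F_{3} = 3 + 2 = 5
F_{6} = F_{5} + F_{4} = 5 + 3 = 8
F_{7} = F_{6} + F_{5} = 8 + 5 = 13
F_{8} = F_{7} + F_{6} = 13 + 8 = 21
F_{9} = F_{8} + F_{7} = 21 + 13 = 34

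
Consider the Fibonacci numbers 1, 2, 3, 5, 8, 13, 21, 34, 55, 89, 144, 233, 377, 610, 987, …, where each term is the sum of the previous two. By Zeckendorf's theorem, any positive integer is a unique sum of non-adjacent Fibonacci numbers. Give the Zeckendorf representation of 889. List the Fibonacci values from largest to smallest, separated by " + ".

take 610 (≤ 889); 889 − 610 = 279
take 233 (≤ 279); 279 − 233 = 46
take 34 (≤ 46); 46 − 34 = 12
take 8 (≤ 12); 12 − 8 = 4
take 3 (≤ 4); 4 − 3 = 1
take 1 (≤ 1); 1 − 1 = 0
So 889 = 610 + 233 + 34 + 8 + 3 + 1, with no two terms consecutive in the sequence.

610 + 233 + 34 + 8 + 3 + 1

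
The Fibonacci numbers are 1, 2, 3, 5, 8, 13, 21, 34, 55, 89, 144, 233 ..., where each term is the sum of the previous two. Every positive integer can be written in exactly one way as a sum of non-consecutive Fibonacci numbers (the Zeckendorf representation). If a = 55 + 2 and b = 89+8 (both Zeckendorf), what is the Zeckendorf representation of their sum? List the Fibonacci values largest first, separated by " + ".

144 + 8 + 2

The two numbers are 57 and 97, so their sum is 154.
largest Fibonacci ≤ 154 is 144; 154 − 144 = 10
largest Fibonacci ≤ 10 is 8; 10 − 8 = 2
largest Fibonacci ≤ 2 is 2; 2 − 2 = 0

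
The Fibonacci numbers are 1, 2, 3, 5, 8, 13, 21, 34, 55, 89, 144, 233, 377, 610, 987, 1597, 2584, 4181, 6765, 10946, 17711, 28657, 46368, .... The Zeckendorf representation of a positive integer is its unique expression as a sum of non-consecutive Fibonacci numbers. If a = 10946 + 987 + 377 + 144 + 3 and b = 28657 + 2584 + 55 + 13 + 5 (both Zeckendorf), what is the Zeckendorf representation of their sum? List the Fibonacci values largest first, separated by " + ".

The two numbers are 12457 and 31314, so their sum is 43771.
Greedy algorithm:
28657 ≤ 43771 < 46368, so take 28657; remainder 15114
10946 ≤ 15114 < 17711, so take 10946; remainder 4168
2584 ≤ 4168 < 4181, so take 2584; remainder 1584
987 ≤ 1584 < 1597, so take 987; remainder 597
377 ≤ 597 < 610, so take 377; remainder 220
144 ≤ 220 < 233, so take 144; remainder 76
55 ≤ 76 < 89, so take 55; remainder 21
21 ≤ 21 < 34, so take 21; remainder 0

28657 + 10946 + 2584 + 987 + 377 + 144 + 55 + 21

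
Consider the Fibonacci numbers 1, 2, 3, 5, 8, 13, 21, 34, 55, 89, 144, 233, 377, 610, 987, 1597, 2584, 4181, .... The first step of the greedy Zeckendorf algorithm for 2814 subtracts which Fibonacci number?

2584

2584 ≤ 2814 < 4181, so the largest Fibonacci number not exceeding 2814 is 2584.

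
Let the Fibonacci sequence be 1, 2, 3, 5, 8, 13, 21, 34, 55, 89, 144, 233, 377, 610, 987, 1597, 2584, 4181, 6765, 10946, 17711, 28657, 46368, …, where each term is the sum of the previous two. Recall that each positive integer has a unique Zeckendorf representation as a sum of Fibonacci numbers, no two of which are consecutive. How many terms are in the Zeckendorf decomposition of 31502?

6

largest Fibonacci ≤ 31502 is 28657; 31502 − 28657 = 2845
largest Fibonacci ≤ 2845 is 2584; 2845 − 2584 = 261
largest Fibonacci ≤ 261 is 233; 261 − 233 = 28
largest Fibonacci ≤ 28 is 21; 28 − 21 = 7
largest Fibonacci ≤ 7 is 5; 7 − 5 = 2
largest Fibonacci ≤ 2 is 2; 2 − 2 = 0
31502 = 28657 + 2584 + 233 + 21 + 5 + 2, which has 6 terms.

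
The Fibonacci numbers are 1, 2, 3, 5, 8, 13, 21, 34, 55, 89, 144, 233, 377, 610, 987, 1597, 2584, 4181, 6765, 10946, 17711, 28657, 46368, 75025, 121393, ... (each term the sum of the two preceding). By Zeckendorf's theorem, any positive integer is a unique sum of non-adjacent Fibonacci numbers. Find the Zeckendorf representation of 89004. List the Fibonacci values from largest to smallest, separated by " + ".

75025 + 10946 + 2584 + 377 + 55 + 13 + 3 + 1

Greedy algorithm:
75025 ≤ 89004 < 121393, so take 75025; remainder 13979
10946 ≤ 13979 < 17711, so take 10946; remainder 3033
2584 ≤ 3033 < 4181, so take 2584; remainder 449
377 ≤ 449 < 610, so take 377; remainder 72
55 ≤ 72 < 89, so take 55; remainder 17
13 ≤ 17 < 21, so take 13; remainder 4
3 ≤ 4 < 5, so take 3; remainder 1
1 ≤ 1 < 2, so take 1; remainder 0
So 89004 = 75025 + 10946 + 2584 + 377 + 55 + 13 + 3 + 1, with no two terms consecutive in the sequence.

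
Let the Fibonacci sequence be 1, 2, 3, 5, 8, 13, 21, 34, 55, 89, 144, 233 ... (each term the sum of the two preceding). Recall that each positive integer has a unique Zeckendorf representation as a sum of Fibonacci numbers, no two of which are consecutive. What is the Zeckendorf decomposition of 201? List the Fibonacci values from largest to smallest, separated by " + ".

144 ≤ 201 < 233, so take 144; remainder 57
55 ≤ 57 < 89, so take 55; remainder 2
2 ≤ 2 < 3, so take 2; remainder 0
So 201 = 144 + 55 + 2, with no two terms consecutive in the sequence.

144 + 55 + 2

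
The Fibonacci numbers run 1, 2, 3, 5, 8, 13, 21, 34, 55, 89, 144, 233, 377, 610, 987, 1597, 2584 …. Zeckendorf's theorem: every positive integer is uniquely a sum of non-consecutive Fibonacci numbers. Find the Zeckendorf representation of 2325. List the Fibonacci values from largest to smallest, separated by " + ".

take 1597 (≤ 2325); 2325 − 1597 = 728
take 610 (≤ 728); 728 − 610 = 118
take 89 (≤ 118); 118 − 89 = 29
take 21 (≤ 29); 29 − 21 = 8
take 8 (≤ 8); 8 − 8 = 0
So 2325 = 1597 + 610 + 89 + 21 + 8, with no two terms consecutive in the sequence.

1597 + 610 + 89 + 21 + 8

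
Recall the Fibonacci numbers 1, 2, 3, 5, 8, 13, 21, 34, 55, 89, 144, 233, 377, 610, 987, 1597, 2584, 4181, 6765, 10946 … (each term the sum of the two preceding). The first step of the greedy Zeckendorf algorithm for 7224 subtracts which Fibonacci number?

6765 ≤ 7224 < 10946, so the largest Fibonacci number not exceeding 7224 is 6765.

6765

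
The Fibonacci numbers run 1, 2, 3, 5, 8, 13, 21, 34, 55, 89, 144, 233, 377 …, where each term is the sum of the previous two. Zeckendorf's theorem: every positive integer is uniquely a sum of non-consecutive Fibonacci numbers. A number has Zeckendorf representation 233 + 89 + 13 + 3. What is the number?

233 + 89 + 13 + 3 = 338.

338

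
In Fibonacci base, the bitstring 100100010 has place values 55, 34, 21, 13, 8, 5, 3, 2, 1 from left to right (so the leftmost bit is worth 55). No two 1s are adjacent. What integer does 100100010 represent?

70

Summing the place values of the 1 bits: 55 + 13 + 2 = 70.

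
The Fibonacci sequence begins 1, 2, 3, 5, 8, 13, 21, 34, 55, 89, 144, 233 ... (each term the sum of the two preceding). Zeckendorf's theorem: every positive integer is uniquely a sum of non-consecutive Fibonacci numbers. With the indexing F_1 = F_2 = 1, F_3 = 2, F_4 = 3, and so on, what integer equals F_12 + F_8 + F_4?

168

F_12 + F_8 + F_4 = 144 + 21 + 3 = 168.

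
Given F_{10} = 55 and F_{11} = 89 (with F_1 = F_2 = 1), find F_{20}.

By the doubling identity F_{2k} = F_k(2F_{k+1} − F_k): F_{20} = 55·(2·89 − 55) = 55·123 = 6765.

6765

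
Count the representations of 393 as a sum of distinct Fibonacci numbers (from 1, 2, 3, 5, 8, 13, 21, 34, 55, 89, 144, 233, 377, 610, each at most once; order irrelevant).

16

Each representation comes from the Zeckendorf form by replacing some F_k with F_{k−1} + F_{k−2} where possible.
393 = 377+13+3 = 377+13+2+1 = 377+8+5+3 = … (13 more), for 16 in all.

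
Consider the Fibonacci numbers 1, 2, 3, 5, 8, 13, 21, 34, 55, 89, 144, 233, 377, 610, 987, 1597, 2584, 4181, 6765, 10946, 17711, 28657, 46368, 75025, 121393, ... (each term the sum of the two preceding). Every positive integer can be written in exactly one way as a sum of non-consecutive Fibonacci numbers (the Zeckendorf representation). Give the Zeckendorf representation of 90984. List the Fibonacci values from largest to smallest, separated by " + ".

75025 + 10946 + 4181 + 610 + 144 + 55 + 21 + 2

90984 − 75025 = 15959
15959 − 10946 = 5013
5013 − 4181 = 832
832 − 610 = 222
222 − 144 = 78
78 − 55 = 23
23 − 21 = 2
2 − 2 = 0
So 90984 = 75025 + 10946 + 4181 + 610 + 144 + 55 + 21 + 2, with no two terms consecutive in the sequence.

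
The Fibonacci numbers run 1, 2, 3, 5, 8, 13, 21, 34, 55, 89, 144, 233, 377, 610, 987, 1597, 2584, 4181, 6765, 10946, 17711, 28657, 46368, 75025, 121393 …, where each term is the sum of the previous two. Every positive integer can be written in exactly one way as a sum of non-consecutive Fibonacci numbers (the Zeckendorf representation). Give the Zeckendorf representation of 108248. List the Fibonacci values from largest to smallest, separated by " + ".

Greedily peel off the largest Fibonacci term at each step:
75025 ≤ 108248 < 121393, so take 75025; remainder 33223
28657 ≤ 33223 < 46368, so take 28657; remainder 4566
4181 ≤ 4566 < 6765, so take 4181; remainder 385
377 ≤ 385 < 610, so take 377; remainder 8
8 ≤ 8 < 13, so take 8; remainder 0
So 108248 = 75025 + 28657 + 4181 + 377 + 8, with no two terms consecutive in the sequence.

75025 + 28657 + 4181 + 377 + 8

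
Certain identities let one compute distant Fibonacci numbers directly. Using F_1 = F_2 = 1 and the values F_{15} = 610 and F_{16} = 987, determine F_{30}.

By the doubling identity F_{2k} = F_k(2F_{k+1} − F_k): F_{30} = 610·(2·987 − 610) = 610·1364 = 832040.

832040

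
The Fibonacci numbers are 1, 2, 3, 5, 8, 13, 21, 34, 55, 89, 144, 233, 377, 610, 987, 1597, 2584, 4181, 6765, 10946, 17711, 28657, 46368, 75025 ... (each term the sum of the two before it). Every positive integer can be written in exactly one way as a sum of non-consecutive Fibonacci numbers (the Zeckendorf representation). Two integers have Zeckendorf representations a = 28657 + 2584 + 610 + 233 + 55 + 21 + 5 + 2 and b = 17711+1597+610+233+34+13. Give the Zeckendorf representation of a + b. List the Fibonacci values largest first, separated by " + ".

46368 + 4181 + 1597 + 144 + 55 + 13 + 5 + 2

The two numbers are 32167 and 20198, so their sum is 52365.
Greedily peel off the largest Fibonacci term at each step:
52365 − 46368 = 5997
5997 − 4181 = 1816
1816 − 1597 = 219
219 − 144 = 75
75 − 55 = 20
20 − 13 = 7
7 − 5 = 2
2 − 2 = 0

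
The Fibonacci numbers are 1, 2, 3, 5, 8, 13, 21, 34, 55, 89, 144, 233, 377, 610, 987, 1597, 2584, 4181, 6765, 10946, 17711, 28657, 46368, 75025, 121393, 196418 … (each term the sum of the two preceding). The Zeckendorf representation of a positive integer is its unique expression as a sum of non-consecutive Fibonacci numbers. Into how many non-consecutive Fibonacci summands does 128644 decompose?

7

Greedy algorithm:
largest Fibonacci ≤ 128644 is 121393; 128644 − 121393 = 7251
largest Fibonacci ≤ 7251 is 6765; 7251 − 6765 = 486
largest Fibonacci ≤ 486 is 377; 486 − 377 = 109
largest Fibonacci ≤ 109 is 89; 109 − 89 = 20
largest Fibonacci ≤ 20 is 13; 20 − 13 = 7
largest Fibonacci ≤ 7 is 5; 7 − 5 = 2
largest Fibonacci ≤ 2 is 2; 2 − 2 = 0
128644 = 121393 + 6765 + 377 + 89 + 13 + 5 + 2, which has 7 terms.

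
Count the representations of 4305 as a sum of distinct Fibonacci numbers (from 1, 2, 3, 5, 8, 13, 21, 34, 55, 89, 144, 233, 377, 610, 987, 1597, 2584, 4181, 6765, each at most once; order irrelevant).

4305 = 4181+89+34+1 = 4181+89+21+13+1 = 2584+1597+89+34+1 = … (28 more), for 31 in all.

31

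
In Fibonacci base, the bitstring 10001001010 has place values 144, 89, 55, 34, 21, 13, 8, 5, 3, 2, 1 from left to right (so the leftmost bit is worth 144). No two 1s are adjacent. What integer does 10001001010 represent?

172

Summing the place values of the 1 bits: 144 + 21 + 5 + 2 = 172.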